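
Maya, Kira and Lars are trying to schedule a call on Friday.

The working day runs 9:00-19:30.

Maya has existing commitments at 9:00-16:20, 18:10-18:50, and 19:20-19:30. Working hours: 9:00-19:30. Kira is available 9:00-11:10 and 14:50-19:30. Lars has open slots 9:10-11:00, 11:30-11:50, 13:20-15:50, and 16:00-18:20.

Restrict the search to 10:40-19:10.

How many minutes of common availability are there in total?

110 minutes

Maya free within 09:00–19:30: 16:20–18:10, 18:50–19:20.
Maya ∩ Kira: 16:20–18:10, 18:50–19:20.
Maya ∩ Kira ∩ Lars: 16:20–18:10.
Restricted to 10:40–19:10: 16:20–18:10.
Total common minutes: 110.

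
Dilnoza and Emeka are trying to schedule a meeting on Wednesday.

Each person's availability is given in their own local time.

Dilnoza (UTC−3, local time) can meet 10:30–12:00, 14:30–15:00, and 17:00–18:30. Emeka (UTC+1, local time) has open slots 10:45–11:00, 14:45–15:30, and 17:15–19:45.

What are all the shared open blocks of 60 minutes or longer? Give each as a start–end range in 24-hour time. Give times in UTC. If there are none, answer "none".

none

Dilnoza → UTC: 13:30–15:00, 17:30–18:00, 20:00–21:30.
Emeka → UTC: 09:45–10:00, 13:45–14:30, 16:15–18:45.
Dilnoza ∩ Emeka: 13:45–14:30, 17:30–18:00.
Windows ≥ 60 min: (none).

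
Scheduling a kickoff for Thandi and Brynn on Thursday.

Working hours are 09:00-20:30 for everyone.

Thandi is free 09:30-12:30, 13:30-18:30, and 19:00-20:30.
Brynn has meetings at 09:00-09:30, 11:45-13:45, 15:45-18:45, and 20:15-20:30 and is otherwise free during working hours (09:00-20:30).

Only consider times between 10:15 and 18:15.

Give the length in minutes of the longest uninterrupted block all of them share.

Brynn free within 09:00–20:30: 09:30–11:45, 13:45–15:45, 18:45–20:15.
Thandi ∩ Brynn: 09:30–11:45, 13:45–15:45, 19:00–20:15.
Restricted to 10:15–18:15: 10:15–11:45, 13:45–15:45.
Common window lengths: 90, 120 min; longest is 120.

120 minutes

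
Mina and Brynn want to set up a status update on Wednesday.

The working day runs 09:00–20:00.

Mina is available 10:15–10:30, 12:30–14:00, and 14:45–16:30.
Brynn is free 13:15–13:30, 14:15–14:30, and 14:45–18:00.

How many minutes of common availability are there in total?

Mina ∩ Brynn: 13:15–13:30, 14:45–16:30.
Total common minutes: 15 + 105 = 120.

120 minutes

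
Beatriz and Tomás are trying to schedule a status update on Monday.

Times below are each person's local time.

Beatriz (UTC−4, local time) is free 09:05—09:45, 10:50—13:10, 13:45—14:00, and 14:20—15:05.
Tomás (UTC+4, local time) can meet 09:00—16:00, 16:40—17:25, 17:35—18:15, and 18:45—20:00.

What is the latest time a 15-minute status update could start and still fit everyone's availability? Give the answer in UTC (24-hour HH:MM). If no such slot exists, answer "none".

Beatriz → UTC: 13:05–13:45, 14:50–17:10, 17:45–18:00, 18:20–19:05.
Tomás → UTC: 05:00–12:00, 12:40–13:25, 13:35–14:15, 14:45–16:00.
Beatriz ∩ Tomás: 13:05–13:25, 13:35–13:45, 14:50–16:00.
Windows ≥ 15 min: 13:05–13:25, 14:50–16:00.
Latest start in the last window 14:50–16:00 is 16:00 − 15 min = 15:45.

15:45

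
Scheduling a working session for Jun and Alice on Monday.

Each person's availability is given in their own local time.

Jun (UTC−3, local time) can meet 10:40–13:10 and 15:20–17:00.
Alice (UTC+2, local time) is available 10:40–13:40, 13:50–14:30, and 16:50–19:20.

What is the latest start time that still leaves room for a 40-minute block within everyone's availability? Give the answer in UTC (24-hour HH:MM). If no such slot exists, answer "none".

15:30

Jun → UTC: 13:40–16:10, 18:20–20:00.
Alice → UTC: 08:40–11:40, 11:50–12:30, 14:50–17:20.
Jun ∩ Alice: 14:50–16:10.
Windows ≥ 40 min: 14:50–16:10.
Latest start in the last window 14:50–16:10 is 16:10 − 40 min = 15:30.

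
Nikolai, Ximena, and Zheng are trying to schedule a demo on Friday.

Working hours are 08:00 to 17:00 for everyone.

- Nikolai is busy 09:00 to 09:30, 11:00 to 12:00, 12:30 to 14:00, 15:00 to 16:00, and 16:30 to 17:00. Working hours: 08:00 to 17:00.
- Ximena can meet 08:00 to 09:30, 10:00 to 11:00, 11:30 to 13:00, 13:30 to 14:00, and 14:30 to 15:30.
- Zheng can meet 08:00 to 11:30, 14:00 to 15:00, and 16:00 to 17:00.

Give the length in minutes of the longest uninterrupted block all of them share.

60 minutes

Nikolai free within 08:00–17:00: 08:00–09:00, 09:30–11:00, 12:00–12:30, 14:00–15:00, 16:00–16:30.
Nikolai ∩ Ximena: 08:00–09:00, 10:00–11:00, 12:00–12:30, 14:30–15:00.
Nikolai ∩ Ximena ∩ Zheng: 08:00–09:00, 10:00–11:00, 14:30–15:00.
Common window lengths: 60, 60, 30 min; longest is 60.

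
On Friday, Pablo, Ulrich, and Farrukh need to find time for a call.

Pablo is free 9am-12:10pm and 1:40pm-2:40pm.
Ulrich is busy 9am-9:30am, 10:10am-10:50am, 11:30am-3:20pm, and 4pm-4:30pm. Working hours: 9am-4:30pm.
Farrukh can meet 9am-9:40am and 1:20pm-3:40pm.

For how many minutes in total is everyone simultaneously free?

10 minutes

Ulrich free within 09:00–16:30: 09:30–10:10, 10:50–11:30, 15:20–16:00.
Pablo ∩ Ulrich: 09:30–10:10, 10:50–11:30.
Pablo ∩ Ulrich ∩ Farrukh: 09:30–09:40.
Total common minutes: 10.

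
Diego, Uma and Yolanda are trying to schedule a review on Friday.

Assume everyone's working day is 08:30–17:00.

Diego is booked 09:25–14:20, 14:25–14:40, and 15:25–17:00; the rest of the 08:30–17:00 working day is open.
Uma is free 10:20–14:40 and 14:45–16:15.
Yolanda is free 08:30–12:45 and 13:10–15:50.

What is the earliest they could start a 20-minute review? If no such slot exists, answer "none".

Diego free within 08:30–17:00: 08:30–09:25, 14:20–14:25, 14:40–15:25.
Diego ∩ Uma: 14:20–14:25, 14:45–15:25.
Diego ∩ Uma ∩ Yolanda: 14:20–14:25, 14:45–15:25.
Windows ≥ 20 min: 14:45–15:25.
Earliest such window starts at 14:45.

14:45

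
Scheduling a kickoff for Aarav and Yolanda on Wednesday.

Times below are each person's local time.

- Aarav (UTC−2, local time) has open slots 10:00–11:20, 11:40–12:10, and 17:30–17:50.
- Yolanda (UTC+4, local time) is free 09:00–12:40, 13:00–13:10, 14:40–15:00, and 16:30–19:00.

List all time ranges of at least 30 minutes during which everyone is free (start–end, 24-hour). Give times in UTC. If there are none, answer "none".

Aarav → UTC: 12:00–13:20, 13:40–14:10, 19:30–19:50.
Yolanda → UTC: 05:00–08:40, 09:00–09:10, 10:40–11:00, 12:30–15:00.
Aarav ∩ Yolanda: 12:30–13:20, 13:40–14:10.
Windows ≥ 30 min: 12:30–13:20, 13:40–14:10.

12:30–13:20, 13:40–14:10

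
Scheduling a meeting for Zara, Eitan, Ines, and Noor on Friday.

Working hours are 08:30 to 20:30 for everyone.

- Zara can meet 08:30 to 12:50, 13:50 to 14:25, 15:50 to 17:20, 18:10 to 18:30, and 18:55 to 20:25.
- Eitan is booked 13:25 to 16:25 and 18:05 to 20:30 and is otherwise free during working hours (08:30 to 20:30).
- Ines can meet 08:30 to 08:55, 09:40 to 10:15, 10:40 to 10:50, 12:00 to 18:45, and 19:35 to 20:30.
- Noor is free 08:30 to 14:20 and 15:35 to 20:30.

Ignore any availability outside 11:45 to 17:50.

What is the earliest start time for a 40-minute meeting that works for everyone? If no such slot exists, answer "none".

12:00

Eitan free within 08:30–20:30: 08:30–13:25, 16:25–18:05.
Zara ∩ Eitan: 08:30–12:50, 16:25–17:20.
Zara ∩ Eitan ∩ Ines: 08:30–08:55, 09:40–10:15, 10:40–10:50, 12:00–12:50, 16:25–17:20.
Zara ∩ Eitan ∩ Ines ∩ Noor: 08:30–08:55, 09:40–10:15, 10:40–10:50, 12:00–12:50, 16:25–17:20.
Restricted to 11:45–17:50: 12:00–12:50, 16:25–17:20.
Windows ≥ 40 min: 12:00–12:50, 16:25–17:20.
Earliest such window starts at 12:00.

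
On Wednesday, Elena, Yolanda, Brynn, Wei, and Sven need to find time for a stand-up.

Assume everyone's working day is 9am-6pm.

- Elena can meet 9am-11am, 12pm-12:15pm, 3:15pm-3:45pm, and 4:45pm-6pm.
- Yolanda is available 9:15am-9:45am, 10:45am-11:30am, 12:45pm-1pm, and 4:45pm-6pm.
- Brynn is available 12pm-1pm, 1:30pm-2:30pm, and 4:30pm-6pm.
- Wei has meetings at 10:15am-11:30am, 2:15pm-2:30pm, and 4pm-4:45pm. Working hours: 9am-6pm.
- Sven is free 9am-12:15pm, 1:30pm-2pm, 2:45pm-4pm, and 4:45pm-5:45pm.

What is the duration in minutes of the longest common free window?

Wei free within 09:00–18:00: 09:00–10:15, 11:30–14:15, 14:30–16:00, 16:45–18:00.
Elena ∩ Yolanda: 09:15–09:45, 10:45–11:00, 16:45–18:00.
Elena ∩ Yolanda ∩ Brynn: 16:45–18:00.
Elena ∩ Yolanda ∩ Brynn ∩ Wei: 16:45–18:00.
Elena ∩ Yolanda ∩ Brynn ∩ Wei ∩ Sven: 16:45–17:45.
Single common window of 60 minutes.

60 minutes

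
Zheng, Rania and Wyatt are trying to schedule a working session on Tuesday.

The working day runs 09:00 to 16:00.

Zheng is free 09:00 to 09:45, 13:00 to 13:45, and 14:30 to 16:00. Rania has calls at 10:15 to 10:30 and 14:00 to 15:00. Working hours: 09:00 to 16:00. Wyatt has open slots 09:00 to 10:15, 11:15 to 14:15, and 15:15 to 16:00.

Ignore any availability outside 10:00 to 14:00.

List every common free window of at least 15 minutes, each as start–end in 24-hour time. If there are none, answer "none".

13:00–13:45

Rania free within 09:00–16:00: 09:00–10:15, 10:30–14:00, 15:00–16:00.
Zheng ∩ Rania: 09:00–09:45, 13:00–13:45, 15:00–16:00.
Zheng ∩ Rania ∩ Wyatt: 09:00–09:45, 13:00–13:45, 15:15–16:00.
Restricted to 10:00–14:00: 13:00–13:45.
Windows ≥ 15 min: 13:00–13:45.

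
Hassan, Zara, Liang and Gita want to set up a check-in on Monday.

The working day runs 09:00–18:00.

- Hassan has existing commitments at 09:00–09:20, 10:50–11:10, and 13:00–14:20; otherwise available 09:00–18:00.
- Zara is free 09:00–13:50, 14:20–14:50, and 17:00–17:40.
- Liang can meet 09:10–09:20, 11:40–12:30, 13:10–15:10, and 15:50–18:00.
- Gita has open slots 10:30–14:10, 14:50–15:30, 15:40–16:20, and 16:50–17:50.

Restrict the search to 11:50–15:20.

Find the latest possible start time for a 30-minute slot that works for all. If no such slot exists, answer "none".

Hassan free within 09:00–18:00: 09:20–10:50, 11:10–13:00, 14:20–18:00.
Hassan ∩ Zara: 09:20–10:50, 11:10–13:00, 14:20–14:50, 17:00–17:40.
Hassan ∩ Zara ∩ Liang: 11:40–12:30, 14:20–14:50, 17:00–17:40.
Hassan ∩ Zara ∩ Liang ∩ Gita: 11:40–12:30, 17:00–17:40.
Restricted to 11:50–15:20: 11:50–12:30.
Windows ≥ 30 min: 11:50–12:30.
Latest start in the last window 11:50–12:30 is 12:30 − 30 min = 12:00.

12:00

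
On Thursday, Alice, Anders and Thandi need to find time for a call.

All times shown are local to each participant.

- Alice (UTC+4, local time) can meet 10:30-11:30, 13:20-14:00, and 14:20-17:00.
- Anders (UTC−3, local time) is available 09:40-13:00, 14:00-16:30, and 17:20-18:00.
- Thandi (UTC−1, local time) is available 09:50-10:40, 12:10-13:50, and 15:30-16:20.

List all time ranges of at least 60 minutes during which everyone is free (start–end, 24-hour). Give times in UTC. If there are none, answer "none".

none

Alice → UTC: 06:30–07:30, 09:20–10:00, 10:20–13:00.
Anders → UTC: 12:40–16:00, 17:00–19:30, 20:20–21:00.
Thandi → UTC: 10:50–11:40, 13:10–14:50, 16:30–17:20.
Alice ∩ Anders: 12:40–13:00.
Alice ∩ Anders ∩ Thandi: (none).
Windows ≥ 60 min: (none).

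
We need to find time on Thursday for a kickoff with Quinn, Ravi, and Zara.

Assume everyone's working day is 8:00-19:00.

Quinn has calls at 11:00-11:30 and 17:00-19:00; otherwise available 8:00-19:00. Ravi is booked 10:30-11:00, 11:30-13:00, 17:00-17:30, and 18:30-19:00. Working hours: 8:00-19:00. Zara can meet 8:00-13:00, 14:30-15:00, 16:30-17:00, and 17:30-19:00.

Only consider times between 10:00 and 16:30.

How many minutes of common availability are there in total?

Quinn free within 08:00–19:00: 08:00–11:00, 11:30–17:00.
Ravi free within 08:00–19:00: 08:00–10:30, 11:00–11:30, 13:00–17:00, 17:30–18:30.
Quinn ∩ Ravi: 08:00–10:30, 13:00–17:00.
Quinn ∩ Ravi ∩ Zara: 08:00–10:30, 14:30–15:00, 16:30–17:00.
Restricted to 10:00–16:30: 10:00–10:30, 14:30–15:00.
Total common minutes: 30 + 30 = 60.

60 minutes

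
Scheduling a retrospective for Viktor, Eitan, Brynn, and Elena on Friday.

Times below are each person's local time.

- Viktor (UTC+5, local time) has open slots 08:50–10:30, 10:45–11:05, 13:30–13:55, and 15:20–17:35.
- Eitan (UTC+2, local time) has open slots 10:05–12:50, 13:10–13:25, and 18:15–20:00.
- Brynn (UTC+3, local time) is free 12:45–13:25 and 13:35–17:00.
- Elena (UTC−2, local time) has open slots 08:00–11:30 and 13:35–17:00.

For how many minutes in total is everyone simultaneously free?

Viktor → UTC: 03:50–05:30, 05:45–06:05, 08:30–08:55, 10:20–12:35.
Eitan → UTC: 08:05–10:50, 11:10–11:25, 16:15–18:00.
Brynn → UTC: 09:45–10:25, 10:35–14:00.
Elena → UTC: 10:00–13:30, 15:35–19:00.
Viktor ∩ Eitan: 08:30–08:55, 10:20–10:50, 11:10–11:25.
Viktor ∩ Eitan ∩ Brynn: 10:20–10:25, 10:35–10:50, 11:10–11:25.
Viktor ∩ Eitan ∩ Brynn ∩ Elena: 10:20–10:25, 10:35–10:50, 11:10–11:25.
Total common minutes: 5 + 15 + 15 = 35.

35 minutes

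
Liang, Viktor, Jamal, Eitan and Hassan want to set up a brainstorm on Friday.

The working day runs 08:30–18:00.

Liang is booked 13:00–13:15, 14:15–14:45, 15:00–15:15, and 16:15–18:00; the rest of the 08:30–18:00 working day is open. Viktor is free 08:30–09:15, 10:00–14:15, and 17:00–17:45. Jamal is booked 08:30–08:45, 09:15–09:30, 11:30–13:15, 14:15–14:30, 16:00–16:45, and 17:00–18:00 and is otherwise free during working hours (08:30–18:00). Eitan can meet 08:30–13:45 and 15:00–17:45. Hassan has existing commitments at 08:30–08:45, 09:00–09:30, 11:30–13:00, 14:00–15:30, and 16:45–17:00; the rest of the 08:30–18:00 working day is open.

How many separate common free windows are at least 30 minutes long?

2

Liang free within 08:30–18:00: 08:30–13:00, 13:15–14:15, 14:45–15:00, 15:15–16:15.
Jamal free within 08:30–18:00: 08:45–09:15, 09:30–11:30, 13:15–14:15, 14:30–16:00, 16:45–17:00.
Hassan free within 08:30–18:00: 08:45–09:00, 09:30–11:30, 13:00–14:00, 15:30–16:45, 17:00–18:00.
Liang ∩ Viktor: 08:30–09:15, 10:00–13:00, 13:15–14:15.
Liang ∩ Viktor ∩ Jamal: 08:45–09:15, 10:00–11:30, 13:15–14:15.
Liang ∩ Viktor ∩ Jamal ∩ Eitan: 08:45–09:15, 10:00–11:30, 13:15–13:45.
Liang ∩ Viktor ∩ Jamal ∩ Eitan ∩ Hassan: 08:45–09:00, 10:00–11:30, 13:15–13:45.
Windows ≥ 30 min: 10:00–11:30, 13:15–13:45.
That's 2 windows.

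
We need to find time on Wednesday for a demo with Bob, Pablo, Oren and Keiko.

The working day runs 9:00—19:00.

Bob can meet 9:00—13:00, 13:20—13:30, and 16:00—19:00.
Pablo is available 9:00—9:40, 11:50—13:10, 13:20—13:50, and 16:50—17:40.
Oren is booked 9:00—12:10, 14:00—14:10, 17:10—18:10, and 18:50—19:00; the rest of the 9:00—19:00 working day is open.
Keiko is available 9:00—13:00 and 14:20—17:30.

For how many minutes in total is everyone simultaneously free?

70 minutes

Oren free within 09:00–19:00: 12:10–14:00, 14:10–17:10, 18:10–18:50.
Bob ∩ Pablo: 09:00–09:40, 11:50–13:00, 13:20–13:30, 16:50–17:40.
Bob ∩ Pablo ∩ Oren: 12:10–13:00, 13:20–13:30, 16:50–17:10.
Bob ∩ Pablo ∩ Oren ∩ Keiko: 12:10–13:00, 16:50–17:10.
Total common minutes: 50 + 20 = 70.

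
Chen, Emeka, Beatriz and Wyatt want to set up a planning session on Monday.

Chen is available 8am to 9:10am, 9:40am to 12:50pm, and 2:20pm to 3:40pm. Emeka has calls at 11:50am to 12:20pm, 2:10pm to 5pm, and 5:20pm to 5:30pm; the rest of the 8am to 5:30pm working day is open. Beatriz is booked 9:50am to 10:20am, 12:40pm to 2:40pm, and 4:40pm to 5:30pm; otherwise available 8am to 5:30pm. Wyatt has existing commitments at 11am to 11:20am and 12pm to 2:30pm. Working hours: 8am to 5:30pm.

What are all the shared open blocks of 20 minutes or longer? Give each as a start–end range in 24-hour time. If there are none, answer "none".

Emeka free within 08:00–17:30: 08:00–11:50, 12:20–14:10, 17:00–17:20.
Beatriz free within 08:00–17:30: 08:00–09:50, 10:20–12:40, 14:40–16:40.
Wyatt free within 08:00–17:30: 08:00–11:00, 11:20–12:00, 14:30–17:30.
Chen ∩ Emeka: 08:00–09:10, 09:40–11:50, 12:20–12:50.
Chen ∩ Emeka ∩ Beatriz: 08:00–09:10, 09:40–09:50, 10:20–11:50, 12:20–12:40.
Chen ∩ Emeka ∩ Beatriz ∩ Wyatt: 08:00–09:10, 09:40–09:50, 10:20–11:00, 11:20–11:50.
Windows ≥ 20 min: 08:00–09:10, 10:20–11:00, 11:20–11:50.

08:00–09:10, 10:20–11:00, 11:20–11:50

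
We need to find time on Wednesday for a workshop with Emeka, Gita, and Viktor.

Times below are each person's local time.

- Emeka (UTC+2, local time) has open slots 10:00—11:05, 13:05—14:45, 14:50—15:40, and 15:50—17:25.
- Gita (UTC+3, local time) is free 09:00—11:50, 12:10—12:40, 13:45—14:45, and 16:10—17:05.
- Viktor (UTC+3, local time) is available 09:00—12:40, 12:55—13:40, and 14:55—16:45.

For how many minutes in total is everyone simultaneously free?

Emeka → UTC: 08:00–09:05, 11:05–12:45, 12:50–13:40, 13:50–15:25.
Gita → UTC: 06:00–08:50, 09:10–09:40, 10:45–11:45, 13:10–14:05.
Viktor → UTC: 06:00–09:40, 09:55–10:40, 11:55–13:45.
Emeka ∩ Gita: 08:00–08:50, 11:05–11:45, 13:10–13:40, 13:50–14:05.
Emeka ∩ Gita ∩ Viktor: 08:00–08:50, 13:10–13:40.
Total common minutes: 50 + 30 = 80.

80 minutes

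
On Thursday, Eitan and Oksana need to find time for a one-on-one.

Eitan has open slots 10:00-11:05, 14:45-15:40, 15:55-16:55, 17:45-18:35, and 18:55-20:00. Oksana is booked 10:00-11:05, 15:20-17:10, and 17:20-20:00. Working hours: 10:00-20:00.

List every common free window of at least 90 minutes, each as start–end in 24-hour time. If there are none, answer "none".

Oksana free within 10:00–20:00: 11:05–15:20, 17:10–17:20.
Eitan ∩ Oksana: 14:45–15:20.
Windows ≥ 90 min: (none).

none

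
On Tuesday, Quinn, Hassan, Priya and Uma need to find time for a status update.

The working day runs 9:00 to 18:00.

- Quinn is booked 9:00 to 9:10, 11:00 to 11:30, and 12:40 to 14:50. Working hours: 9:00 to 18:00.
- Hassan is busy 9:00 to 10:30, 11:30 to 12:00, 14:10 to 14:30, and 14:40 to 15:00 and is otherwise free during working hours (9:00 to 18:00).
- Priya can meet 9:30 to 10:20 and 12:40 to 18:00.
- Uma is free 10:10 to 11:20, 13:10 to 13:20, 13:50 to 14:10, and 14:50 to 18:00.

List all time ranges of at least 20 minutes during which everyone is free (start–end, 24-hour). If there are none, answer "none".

15:00–18:00

Quinn free within 09:00–18:00: 09:10–11:00, 11:30–12:40, 14:50–18:00.
Hassan free within 09:00–18:00: 10:30–11:30, 12:00–14:10, 14:30–14:40, 15:00–18:00.
Quinn ∩ Hassan: 10:30–11:00, 12:00–12:40, 15:00–18:00.
Quinn ∩ Hassan ∩ Priya: 15:00–18:00.
Quinn ∩ Hassan ∩ Priya ∩ Uma: 15:00–18:00.
Windows ≥ 20 min: 15:00–18:00.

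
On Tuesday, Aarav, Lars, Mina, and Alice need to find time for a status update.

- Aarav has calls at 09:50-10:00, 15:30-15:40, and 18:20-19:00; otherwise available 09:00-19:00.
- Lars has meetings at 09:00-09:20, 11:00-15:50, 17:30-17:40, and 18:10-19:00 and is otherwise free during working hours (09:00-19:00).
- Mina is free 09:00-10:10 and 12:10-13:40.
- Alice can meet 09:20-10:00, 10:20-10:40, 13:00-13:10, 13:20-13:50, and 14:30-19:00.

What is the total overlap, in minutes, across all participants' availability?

30 minutes

Aarav free within 09:00–19:00: 09:00–09:50, 10:00–15:30, 15:40–18:20.
Lars free within 09:00–19:00: 09:20–11:00, 15:50–17:30, 17:40–18:10.
Aarav ∩ Lars: 09:20–09:50, 10:00–11:00, 15:50–17:30, 17:40–18:10.
Aarav ∩ Lars ∩ Mina: 09:20–09:50, 10:00–10:10.
Aarav ∩ Lars ∩ Mina ∩ Alice: 09:20–09:50.
Total common minutes: 30.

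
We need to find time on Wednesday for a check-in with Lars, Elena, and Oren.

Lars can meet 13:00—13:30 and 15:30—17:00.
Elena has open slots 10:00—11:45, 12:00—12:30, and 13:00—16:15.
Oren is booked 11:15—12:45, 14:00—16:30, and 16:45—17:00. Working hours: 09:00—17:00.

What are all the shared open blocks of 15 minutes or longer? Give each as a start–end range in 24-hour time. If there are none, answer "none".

13:00–13:30

Oren free within 09:00–17:00: 09:00–11:15, 12:45–14:00, 16:30–16:45.
Lars ∩ Elena: 13:00–13:30, 15:30–16:15.
Lars ∩ Elena ∩ Oren: 13:00–13:30.
Windows ≥ 15 min: 13:00–13:30.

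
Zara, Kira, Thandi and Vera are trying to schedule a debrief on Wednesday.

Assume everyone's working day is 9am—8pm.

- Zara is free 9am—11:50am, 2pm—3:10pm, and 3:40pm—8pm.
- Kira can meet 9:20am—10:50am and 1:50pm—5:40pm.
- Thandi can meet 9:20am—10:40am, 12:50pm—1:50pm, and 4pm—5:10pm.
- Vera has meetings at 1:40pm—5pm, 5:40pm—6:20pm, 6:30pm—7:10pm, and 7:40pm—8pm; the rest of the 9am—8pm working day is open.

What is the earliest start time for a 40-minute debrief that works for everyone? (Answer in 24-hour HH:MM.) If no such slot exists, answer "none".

Vera free within 09:00–20:00: 09:00–13:40, 17:00–17:40, 18:20–18:30, 19:10–19:40.
Zara ∩ Kira: 09:20–10:50, 14:00–15:10, 15:40–17:40.
Zara ∩ Kira ∩ Thandi: 09:20–10:40, 16:00–17:10.
Zara ∩ Kira ∩ Thandi ∩ Vera: 09:20–10:40, 17:00–17:10.
Windows ≥ 40 min: 09:20–10:40.
Earliest such window starts at 09:20.

09:20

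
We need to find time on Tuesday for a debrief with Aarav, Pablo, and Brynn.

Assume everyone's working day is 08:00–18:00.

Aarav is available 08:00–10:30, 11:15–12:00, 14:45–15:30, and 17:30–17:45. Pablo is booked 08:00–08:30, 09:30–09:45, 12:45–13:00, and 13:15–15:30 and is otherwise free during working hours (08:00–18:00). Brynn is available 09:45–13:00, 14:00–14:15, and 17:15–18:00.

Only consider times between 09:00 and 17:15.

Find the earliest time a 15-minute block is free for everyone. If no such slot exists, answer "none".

Pablo free within 08:00–18:00: 08:30–09:30, 09:45–12:45, 13:00–13:15, 15:30–18:00.
Aarav ∩ Pablo: 08:30–09:30, 09:45–10:30, 11:15–12:00, 17:30–17:45.
Aarav ∩ Pablo ∩ Brynn: 09:45–10:30, 11:15–12:00, 17:30–17:45.
Restricted to 09:00–17:15: 09:45–10:30, 11:15–12:00.
Windows ≥ 15 min: 09:45–10:30, 11:15–12:00.
Earliest such window starts at 09:45.

09:45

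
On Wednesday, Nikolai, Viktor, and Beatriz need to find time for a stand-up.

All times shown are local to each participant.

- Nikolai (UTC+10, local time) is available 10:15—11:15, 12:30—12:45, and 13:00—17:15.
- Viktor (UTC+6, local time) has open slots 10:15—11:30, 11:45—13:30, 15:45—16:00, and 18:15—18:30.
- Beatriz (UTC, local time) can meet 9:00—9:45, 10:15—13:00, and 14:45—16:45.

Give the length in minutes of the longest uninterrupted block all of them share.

Nikolai → UTC: 00:15–01:15, 02:30–02:45, 03:00–07:15.
Viktor → UTC: 04:15–05:30, 05:45–07:30, 09:45–10:00, 12:15–12:30.
Beatriz → UTC: 09:00–09:45, 10:15–13:00, 14:45–16:45.
Nikolai ∩ Viktor: 04:15–05:30, 05:45–07:15.
Nikolai ∩ Viktor ∩ Beatriz: (none).
No common window.

0 minutes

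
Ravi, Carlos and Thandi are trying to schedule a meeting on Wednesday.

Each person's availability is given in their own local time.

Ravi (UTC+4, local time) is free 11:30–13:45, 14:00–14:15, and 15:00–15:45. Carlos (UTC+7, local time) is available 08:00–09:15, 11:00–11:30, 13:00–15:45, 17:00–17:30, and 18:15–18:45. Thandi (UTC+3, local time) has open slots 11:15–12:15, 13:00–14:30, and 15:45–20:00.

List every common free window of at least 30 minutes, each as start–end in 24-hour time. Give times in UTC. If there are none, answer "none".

Ravi → UTC: 07:30–09:45, 10:00–10:15, 11:00–11:45.
Carlos → UTC: 01:00–02:15, 04:00–04:30, 06:00–08:45, 10:00–10:30, 11:15–11:45.
Thandi → UTC: 08:15–09:15, 10:00–11:30, 12:45–17:00.
Ravi ∩ Carlos: 07:30–08:45, 10:00–10:15, 11:15–11:45.
Ravi ∩ Carlos ∩ Thandi: 08:15–08:45, 10:00–10:15, 11:15–11:30.
Windows ≥ 30 min: 08:15–08:45.

08:15–08:45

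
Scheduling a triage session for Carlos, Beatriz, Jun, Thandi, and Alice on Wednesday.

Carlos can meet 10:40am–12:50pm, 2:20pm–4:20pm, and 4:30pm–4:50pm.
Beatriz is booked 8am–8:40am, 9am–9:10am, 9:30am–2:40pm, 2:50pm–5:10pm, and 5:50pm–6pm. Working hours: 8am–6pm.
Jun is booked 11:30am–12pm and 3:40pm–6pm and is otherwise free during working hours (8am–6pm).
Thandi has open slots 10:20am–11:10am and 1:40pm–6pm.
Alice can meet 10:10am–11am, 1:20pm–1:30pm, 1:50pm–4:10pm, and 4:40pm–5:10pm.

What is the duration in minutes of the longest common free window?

Beatriz free within 08:00–18:00: 08:40–09:00, 09:10–09:30, 14:40–14:50, 17:10–17:50.
Jun free within 08:00–18:00: 08:00–11:30, 12:00–15:40.
Carlos ∩ Beatriz: 14:40–14:50.
Carlos ∩ Beatriz ∩ Jun: 14:40–14:50.
Carlos ∩ Beatriz ∩ Jun ∩ Thandi: 14:40–14:50.
Carlos ∩ Beatriz ∩ Jun ∩ Thandi ∩ Alice: 14:40–14:50.
Single common window of 10 minutes.

10 minutes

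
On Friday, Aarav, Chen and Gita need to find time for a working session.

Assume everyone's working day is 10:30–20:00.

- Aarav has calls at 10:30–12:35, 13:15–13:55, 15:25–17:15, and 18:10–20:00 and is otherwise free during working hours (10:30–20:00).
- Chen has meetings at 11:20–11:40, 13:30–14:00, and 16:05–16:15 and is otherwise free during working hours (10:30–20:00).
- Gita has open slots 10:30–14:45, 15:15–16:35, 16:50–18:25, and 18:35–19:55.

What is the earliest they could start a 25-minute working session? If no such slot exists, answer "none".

12:35

Aarav free within 10:30–20:00: 12:35–13:15, 13:55–15:25, 17:15–18:10.
Chen free within 10:30–20:00: 10:30–11:20, 11:40–13:30, 14:00–16:05, 16:15–20:00.
Aarav ∩ Chen: 12:35–13:15, 14:00–15:25, 17:15–18:10.
Aarav ∩ Chen ∩ Gita: 12:35–13:15, 14:00–14:45, 15:15–15:25, 17:15–18:10.
Windows ≥ 25 min: 12:35–13:15, 14:00–14:45, 17:15–18:10.
Earliest such window starts at 12:35.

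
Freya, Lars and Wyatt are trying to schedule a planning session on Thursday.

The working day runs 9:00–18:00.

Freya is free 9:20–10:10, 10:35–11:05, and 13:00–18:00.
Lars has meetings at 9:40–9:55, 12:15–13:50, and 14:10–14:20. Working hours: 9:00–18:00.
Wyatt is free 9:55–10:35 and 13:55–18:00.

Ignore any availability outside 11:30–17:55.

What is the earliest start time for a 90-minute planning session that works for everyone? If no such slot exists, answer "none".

14:20

Lars free within 09:00–18:00: 09:00–09:40, 09:55–12:15, 13:50–14:10, 14:20–18:00.
Freya ∩ Lars: 09:20–09:40, 09:55–10:10, 10:35–11:05, 13:50–14:10, 14:20–18:00.
Freya ∩ Lars ∩ Wyatt: 09:55–10:10, 13:55–14:10, 14:20–18:00.
Restricted to 11:30–17:55: 13:55–14:10, 14:20–17:55.
Windows ≥ 90 min: 14:20–17:55.
Earliest such window starts at 14:20.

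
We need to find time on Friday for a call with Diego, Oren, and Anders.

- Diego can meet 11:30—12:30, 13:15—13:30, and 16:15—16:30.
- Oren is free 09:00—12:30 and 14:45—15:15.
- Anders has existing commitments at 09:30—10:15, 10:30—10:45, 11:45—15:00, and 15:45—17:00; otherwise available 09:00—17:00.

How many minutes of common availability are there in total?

15 minutes

Anders free within 09:00–17:00: 09:00–09:30, 10:15–10:30, 10:45–11:45, 15:00–15:45.
Diego ∩ Oren: 11:30–12:30.
Diego ∩ Oren ∩ Anders: 11:30–11:45.
Total common minutes: 15.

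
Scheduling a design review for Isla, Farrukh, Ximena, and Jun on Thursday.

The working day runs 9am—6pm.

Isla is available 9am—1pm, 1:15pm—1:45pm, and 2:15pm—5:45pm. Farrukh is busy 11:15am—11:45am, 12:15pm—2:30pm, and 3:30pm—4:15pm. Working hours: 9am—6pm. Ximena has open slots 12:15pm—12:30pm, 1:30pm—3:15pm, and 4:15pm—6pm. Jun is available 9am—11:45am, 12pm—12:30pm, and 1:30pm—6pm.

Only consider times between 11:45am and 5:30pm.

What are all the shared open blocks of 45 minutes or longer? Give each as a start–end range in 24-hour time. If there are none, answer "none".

14:30–15:15, 16:15–17:30

Farrukh free within 09:00–18:00: 09:00–11:15, 11:45–12:15, 14:30–15:30, 16:15–18:00.
Isla ∩ Farrukh: 09:00–11:15, 11:45–12:15, 14:30–15:30, 16:15–17:45.
Isla ∩ Farrukh ∩ Ximena: 14:30–15:15, 16:15–17:45.
Isla ∩ Farrukh ∩ Ximena ∩ Jun: 14:30–15:15, 16:15–17:45.
Restricted to 11:45–17:30: 14:30–15:15, 16:15–17:30.
Windows ≥ 45 min: 14:30–15:15, 16:15–17:30.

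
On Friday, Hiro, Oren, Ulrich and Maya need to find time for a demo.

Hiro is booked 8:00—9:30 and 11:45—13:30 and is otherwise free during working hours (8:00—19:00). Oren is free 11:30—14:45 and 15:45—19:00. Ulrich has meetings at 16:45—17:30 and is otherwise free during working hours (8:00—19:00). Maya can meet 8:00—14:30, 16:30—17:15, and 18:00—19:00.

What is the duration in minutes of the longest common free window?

60 minutes

Hiro free within 08:00–19:00: 09:30–11:45, 13:30–19:00.
Ulrich free within 08:00–19:00: 08:00–16:45, 17:30–19:00.
Hiro ∩ Oren: 11:30–11:45, 13:30–14:45, 15:45–19:00.
Hiro ∩ Oren ∩ Ulrich: 11:30–11:45, 13:30–14:45, 15:45–16:45, 17:30–19:00.
Hiro ∩ Oren ∩ Ulrich ∩ Maya: 11:30–11:45, 13:30–14:30, 16:30–16:45, 18:00–19:00.
Common window lengths: 15, 60, 15, 60 min; longest is 60.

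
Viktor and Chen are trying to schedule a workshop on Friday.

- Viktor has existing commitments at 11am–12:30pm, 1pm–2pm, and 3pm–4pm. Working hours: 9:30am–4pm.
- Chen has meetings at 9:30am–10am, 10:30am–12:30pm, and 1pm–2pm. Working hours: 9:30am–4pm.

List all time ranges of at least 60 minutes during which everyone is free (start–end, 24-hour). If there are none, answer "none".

Viktor free within 09:30–16:00: 09:30–11:00, 12:30–13:00, 14:00–15:00.
Chen free within 09:30–16:00: 10:00–10:30, 12:30–13:00, 14:00–16:00.
Viktor ∩ Chen: 10:00–10:30, 12:30–13:00, 14:00–15:00.
Windows ≥ 60 min: 14:00–15:00.

14:00–15:00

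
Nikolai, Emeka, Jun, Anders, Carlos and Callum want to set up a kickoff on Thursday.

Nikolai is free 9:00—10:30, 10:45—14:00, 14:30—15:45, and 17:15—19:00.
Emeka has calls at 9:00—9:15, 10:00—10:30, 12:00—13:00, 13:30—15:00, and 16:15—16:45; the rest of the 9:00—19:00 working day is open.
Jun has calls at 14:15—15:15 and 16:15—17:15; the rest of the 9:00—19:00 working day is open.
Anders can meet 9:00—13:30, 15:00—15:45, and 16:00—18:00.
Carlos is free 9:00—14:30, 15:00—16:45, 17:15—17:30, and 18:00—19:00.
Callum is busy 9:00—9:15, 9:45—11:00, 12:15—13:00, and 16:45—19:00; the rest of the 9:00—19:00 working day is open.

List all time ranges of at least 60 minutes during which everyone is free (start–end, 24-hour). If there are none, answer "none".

Emeka free within 09:00–19:00: 09:15–10:00, 10:30–12:00, 13:00–13:30, 15:00–16:15, 16:45–19:00.
Jun free within 09:00–19:00: 09:00–14:15, 15:15–16:15, 17:15–19:00.
Callum free within 09:00–19:00: 09:15–09:45, 11:00–12:15, 13:00–16:45.
Nikolai ∩ Emeka: 09:15–10:00, 10:45–12:00, 13:00–13:30, 15:00–15:45, 17:15–19:00.
Nikolai ∩ Emeka ∩ Jun: 09:15–10:00, 10:45–12:00, 13:00–13:30, 15:15–15:45, 17:15–19:00.
Nikolai ∩ Emeka ∩ Jun ∩ Anders: 09:15–10:00, 10:45–12:00, 13:00–13:30, 15:15–15:45, 17:15–18:00.
Nikolai ∩ Emeka ∩ Jun ∩ Anders ∩ Carlos: 09:15–10:00, 10:45–12:00, 13:00–13:30, 15:15–15:45, 17:15–17:30.
Nikolai ∩ Emeka ∩ Jun ∩ Anders ∩ Carlos ∩ Callum: 09:15–09:45, 11:00–12:00, 13:00–13:30, 15:15–15:45.
Windows ≥ 60 min: 11:00–12:00.

11:00–12:00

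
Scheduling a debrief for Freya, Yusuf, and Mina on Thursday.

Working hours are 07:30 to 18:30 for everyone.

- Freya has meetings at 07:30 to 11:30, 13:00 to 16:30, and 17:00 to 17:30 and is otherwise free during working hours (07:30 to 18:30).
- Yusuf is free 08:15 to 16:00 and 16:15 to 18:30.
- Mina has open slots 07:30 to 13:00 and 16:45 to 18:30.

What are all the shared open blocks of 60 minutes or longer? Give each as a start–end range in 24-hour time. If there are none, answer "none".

Freya free within 07:30–18:30: 11:30–13:00, 16:30–17:00, 17:30–18:30.
Freya ∩ Yusuf: 11:30–13:00, 16:30–17:00, 17:30–18:30.
Freya ∩ Yusuf ∩ Mina: 11:30–13:00, 16:45–17:00, 17:30–18:30.
Windows ≥ 60 min: 11:30–13:00, 17:30–18:30.

11:30–13:00, 17:30–18:30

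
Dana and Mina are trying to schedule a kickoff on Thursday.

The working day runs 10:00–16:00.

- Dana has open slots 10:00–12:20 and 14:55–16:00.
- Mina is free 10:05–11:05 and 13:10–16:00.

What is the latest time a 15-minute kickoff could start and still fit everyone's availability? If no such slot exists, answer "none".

Dana ∩ Mina: 10:05–11:05, 14:55–16:00.
Windows ≥ 15 min: 10:05–11:05, 14:55–16:00.
Latest start in the last window 14:55–16:00 is 16:00 − 15 min = 15:45.

15:45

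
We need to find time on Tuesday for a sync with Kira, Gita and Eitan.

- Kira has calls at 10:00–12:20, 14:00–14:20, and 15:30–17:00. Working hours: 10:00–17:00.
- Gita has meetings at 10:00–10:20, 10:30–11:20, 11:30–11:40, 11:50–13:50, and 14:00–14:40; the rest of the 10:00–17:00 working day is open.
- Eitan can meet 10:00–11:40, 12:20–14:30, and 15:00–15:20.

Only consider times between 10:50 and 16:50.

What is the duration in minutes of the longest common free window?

20 minutes

Kira free within 10:00–17:00: 12:20–14:00, 14:20–15:30.
Gita free within 10:00–17:00: 10:20–10:30, 11:20–11:30, 11:40–11:50, 13:50–14:00, 14:40–17:00.
Kira ∩ Gita: 13:50–14:00, 14:40–15:30.
Kira ∩ Gita ∩ Eitan: 13:50–14:00, 15:00–15:20.
Restricted to 10:50–16:50: 13:50–14:00, 15:00–15:20.
Common window lengths: 10, 20 min; longest is 20.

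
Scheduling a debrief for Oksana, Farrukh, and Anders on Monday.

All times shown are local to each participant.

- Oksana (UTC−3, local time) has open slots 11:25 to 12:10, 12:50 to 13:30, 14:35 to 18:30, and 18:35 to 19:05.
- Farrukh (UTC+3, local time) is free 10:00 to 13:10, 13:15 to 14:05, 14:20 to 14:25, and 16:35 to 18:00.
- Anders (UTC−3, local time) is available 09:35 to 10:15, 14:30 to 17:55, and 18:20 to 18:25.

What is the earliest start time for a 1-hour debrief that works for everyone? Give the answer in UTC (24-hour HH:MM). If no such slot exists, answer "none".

none

Oksana → UTC: 14:25–15:10, 15:50–16:30, 17:35–21:30, 21:35–22:05.
Farrukh → UTC: 07:00–10:10, 10:15–11:05, 11:20–11:25, 13:35–15:00.
Anders → UTC: 12:35–13:15, 17:30–20:55, 21:20–21:25.
Oksana ∩ Farrukh: 14:25–15:00.
Oksana ∩ Farrukh ∩ Anders: (none).
Windows ≥ 60 min: (none).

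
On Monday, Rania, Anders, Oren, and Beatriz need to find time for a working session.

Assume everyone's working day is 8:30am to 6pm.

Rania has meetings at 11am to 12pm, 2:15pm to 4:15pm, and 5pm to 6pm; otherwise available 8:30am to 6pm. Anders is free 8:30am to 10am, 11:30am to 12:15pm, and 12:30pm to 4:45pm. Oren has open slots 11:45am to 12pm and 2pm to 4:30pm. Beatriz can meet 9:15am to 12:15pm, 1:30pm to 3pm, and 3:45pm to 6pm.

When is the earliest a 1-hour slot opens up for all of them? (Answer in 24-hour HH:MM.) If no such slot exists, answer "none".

none

Rania free within 08:30–18:00: 08:30–11:00, 12:00–14:15, 16:15–17:00.
Rania ∩ Anders: 08:30–10:00, 12:00–12:15, 12:30–14:15, 16:15–16:45.
Rania ∩ Anders ∩ Oren: 14:00–14:15, 16:15–16:30.
Rania ∩ Anders ∩ Oren ∩ Beatriz: 14:00–14:15, 16:15–16:30.
Windows ≥ 60 min: (none).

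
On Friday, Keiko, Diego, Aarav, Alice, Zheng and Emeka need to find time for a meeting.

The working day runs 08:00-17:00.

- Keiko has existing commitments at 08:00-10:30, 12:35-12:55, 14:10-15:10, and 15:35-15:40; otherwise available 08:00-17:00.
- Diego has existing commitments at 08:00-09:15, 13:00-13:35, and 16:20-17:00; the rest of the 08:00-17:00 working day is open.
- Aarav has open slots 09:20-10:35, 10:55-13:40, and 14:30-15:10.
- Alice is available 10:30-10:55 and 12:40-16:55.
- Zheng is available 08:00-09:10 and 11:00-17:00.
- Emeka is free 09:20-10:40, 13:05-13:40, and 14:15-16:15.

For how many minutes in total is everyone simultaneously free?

5 minutes

Keiko free within 08:00–17:00: 10:30–12:35, 12:55–14:10, 15:10–15:35, 15:40–17:00.
Diego free within 08:00–17:00: 09:15–13:00, 13:35–16:20.
Keiko ∩ Diego: 10:30–12:35, 12:55–13:00, 13:35–14:10, 15:10–15:35, 15:40–16:20.
Keiko ∩ Diego ∩ Aarav: 10:30–10:35, 10:55–12:35, 12:55–13:00, 13:35–13:40.
Keiko ∩ Diego ∩ Aarav ∩ Alice: 10:30–10:35, 12:55–13:00, 13:35–13:40.
Keiko ∩ Diego ∩ Aarav ∩ Alice ∩ Zheng: 12:55–13:00, 13:35–13:40.
Keiko ∩ Diego ∩ Aarav ∩ Alice ∩ Zheng ∩ Emeka: 13:35–13:40.
Total common minutes: 5.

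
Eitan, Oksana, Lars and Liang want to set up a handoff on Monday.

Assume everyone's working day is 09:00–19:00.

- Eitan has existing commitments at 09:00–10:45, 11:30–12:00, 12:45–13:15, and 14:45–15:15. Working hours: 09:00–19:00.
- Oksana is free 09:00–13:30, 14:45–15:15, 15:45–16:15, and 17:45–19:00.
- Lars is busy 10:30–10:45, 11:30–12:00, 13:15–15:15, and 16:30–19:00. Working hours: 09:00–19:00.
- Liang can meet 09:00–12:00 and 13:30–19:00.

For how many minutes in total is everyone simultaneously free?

75 minutes

Eitan free within 09:00–19:00: 10:45–11:30, 12:00–12:45, 13:15–14:45, 15:15–19:00.
Lars free within 09:00–19:00: 09:00–10:30, 10:45–11:30, 12:00–13:15, 15:15–16:30.
Eitan ∩ Oksana: 10:45–11:30, 12:00–12:45, 13:15–13:30, 15:45–16:15, 17:45–19:00.
Eitan ∩ Oksana ∩ Lars: 10:45–11:30, 12:00–12:45, 15:45–16:15.
Eitan ∩ Oksana ∩ Lars ∩ Liang: 10:45–11:30, 15:45–16:15.
Total common minutes: 45 + 30 = 75.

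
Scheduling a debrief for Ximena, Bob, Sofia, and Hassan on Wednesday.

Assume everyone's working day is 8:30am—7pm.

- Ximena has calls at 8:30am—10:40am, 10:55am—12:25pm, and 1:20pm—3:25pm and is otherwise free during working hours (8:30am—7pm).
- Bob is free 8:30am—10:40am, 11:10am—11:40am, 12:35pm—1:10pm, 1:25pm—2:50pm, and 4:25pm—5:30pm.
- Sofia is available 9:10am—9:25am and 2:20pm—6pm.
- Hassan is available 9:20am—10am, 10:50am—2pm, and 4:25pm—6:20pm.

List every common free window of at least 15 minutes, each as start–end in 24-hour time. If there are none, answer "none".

Ximena free within 08:30–19:00: 10:40–10:55, 12:25–13:20, 15:25–19:00.
Ximena ∩ Bob: 12:35–13:10, 16:25–17:30.
Ximena ∩ Bob ∩ Sofia: 16:25–17:30.
Ximena ∩ Bob ∩ Sofia ∩ Hassan: 16:25–17:30.
Windows ≥ 15 min: 16:25–17:30.

16:25–17:30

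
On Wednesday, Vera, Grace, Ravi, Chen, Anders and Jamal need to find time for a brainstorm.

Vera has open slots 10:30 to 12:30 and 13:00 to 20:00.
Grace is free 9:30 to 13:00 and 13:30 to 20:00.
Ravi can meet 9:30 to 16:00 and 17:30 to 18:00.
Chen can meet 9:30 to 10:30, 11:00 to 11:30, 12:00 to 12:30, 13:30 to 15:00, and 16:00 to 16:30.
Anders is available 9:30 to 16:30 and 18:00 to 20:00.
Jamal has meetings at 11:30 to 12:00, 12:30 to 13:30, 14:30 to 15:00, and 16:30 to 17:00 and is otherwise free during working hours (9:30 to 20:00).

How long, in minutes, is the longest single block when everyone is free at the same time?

60 minutes

Jamal free within 09:30–20:00: 09:30–11:30, 12:00–12:30, 13:30–14:30, 15:00–16:30, 17:00–20:00.
Vera ∩ Grace: 10:30–12:30, 13:30–20:00.
Vera ∩ Grace ∩ Ravi: 10:30–12:30, 13:30–16:00, 17:30–18:00.
Vera ∩ Grace ∩ Ravi ∩ Chen: 11:00–11:30, 12:00–12:30, 13:30–15:00.
Vera ∩ Grace ∩ Ravi ∩ Chen ∩ Anders: 11:00–11:30, 12:00–12:30, 13:30–15:00.
Vera ∩ Grace ∩ Ravi ∩ Chen ∩ Anders ∩ Jamal: 11:00–11:30, 12:00–12:30, 13:30–14:30.
Common window lengths: 30, 30, 60 min; longest is 60.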